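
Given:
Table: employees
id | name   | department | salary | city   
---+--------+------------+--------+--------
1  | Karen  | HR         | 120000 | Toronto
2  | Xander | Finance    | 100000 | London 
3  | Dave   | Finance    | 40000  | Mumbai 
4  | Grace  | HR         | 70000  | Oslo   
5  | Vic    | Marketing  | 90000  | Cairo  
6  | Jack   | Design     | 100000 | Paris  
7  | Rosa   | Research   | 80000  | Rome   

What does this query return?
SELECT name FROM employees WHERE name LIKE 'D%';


LIKE 'D%' matches names starting with 'D'
Matching: 1

1 rows:
Dave


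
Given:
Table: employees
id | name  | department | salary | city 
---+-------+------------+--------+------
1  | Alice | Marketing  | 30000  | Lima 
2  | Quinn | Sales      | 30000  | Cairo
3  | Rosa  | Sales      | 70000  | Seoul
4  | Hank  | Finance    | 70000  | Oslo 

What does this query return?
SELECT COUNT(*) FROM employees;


COUNT(*) counts all rows

4


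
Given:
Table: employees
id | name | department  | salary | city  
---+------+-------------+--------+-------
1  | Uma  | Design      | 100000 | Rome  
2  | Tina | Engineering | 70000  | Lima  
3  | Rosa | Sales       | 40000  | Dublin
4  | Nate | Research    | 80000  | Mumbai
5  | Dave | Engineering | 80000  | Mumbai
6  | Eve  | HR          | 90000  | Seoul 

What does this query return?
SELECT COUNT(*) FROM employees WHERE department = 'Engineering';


Counting rows where department = 'Engineering'
  Tina -> MATCH
  Dave -> MATCH


2


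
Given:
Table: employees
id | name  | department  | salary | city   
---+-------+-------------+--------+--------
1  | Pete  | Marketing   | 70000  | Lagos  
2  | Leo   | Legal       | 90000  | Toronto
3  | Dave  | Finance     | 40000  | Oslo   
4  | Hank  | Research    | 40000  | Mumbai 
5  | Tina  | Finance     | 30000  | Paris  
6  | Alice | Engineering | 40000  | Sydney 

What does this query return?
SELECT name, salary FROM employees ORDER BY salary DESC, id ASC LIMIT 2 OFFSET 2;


Sort by salary DESC (id ASC tiebreak), then skip 2 and take 2
Rows 3 through 4

2 rows:
Dave, 40000
Hank, 40000


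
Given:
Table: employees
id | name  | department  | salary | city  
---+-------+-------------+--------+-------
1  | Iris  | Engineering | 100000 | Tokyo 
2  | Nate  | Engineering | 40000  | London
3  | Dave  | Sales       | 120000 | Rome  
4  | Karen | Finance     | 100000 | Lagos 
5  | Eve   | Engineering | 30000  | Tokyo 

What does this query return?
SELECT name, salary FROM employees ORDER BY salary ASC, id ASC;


Sorting by salary ASC, then id ASC for ties

5 rows:
Eve, 30000
Nate, 40000
Iris, 100000
Karen, 100000
Dave, 120000


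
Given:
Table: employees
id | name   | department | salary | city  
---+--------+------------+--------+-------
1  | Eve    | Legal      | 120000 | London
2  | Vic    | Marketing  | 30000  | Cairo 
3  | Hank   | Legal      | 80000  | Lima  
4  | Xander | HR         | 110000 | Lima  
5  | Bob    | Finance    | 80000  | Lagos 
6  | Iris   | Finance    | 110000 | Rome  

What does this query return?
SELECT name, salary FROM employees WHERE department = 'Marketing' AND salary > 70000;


Filtering: department = 'Marketing' AND salary > 70000
Matching: 0 rows

Empty result set (0 rows)


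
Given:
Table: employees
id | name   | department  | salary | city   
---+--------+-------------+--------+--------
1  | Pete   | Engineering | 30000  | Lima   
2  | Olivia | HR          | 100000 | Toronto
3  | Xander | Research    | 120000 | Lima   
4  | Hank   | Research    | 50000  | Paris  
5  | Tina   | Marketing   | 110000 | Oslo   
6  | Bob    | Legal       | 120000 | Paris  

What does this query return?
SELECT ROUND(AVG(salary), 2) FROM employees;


SUM(salary) = 530000
COUNT = 6
ROUND(AVG, 2) = ROUND(530000 / 6, 2) = 88333.33

88333.33


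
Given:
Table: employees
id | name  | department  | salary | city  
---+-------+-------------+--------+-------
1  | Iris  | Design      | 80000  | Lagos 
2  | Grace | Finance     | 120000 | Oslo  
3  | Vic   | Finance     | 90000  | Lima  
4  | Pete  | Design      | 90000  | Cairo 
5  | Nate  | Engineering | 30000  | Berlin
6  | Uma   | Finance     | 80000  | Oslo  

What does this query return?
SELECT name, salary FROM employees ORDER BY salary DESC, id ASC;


Sorting by salary DESC, then id ASC for ties

6 rows:
Grace, 120000
Vic, 90000
Pete, 90000
Iris, 80000
Uma, 80000
Nate, 30000


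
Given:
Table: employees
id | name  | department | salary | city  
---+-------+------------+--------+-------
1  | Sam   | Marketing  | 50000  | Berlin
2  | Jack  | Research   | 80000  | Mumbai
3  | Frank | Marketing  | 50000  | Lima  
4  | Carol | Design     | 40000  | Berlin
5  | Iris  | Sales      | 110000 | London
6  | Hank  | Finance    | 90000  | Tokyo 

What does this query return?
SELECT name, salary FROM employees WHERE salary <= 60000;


Filtering: salary <= 60000
Matching: 3 rows

3 rows:
Sam, 50000
Frank, 50000
Carol, 40000


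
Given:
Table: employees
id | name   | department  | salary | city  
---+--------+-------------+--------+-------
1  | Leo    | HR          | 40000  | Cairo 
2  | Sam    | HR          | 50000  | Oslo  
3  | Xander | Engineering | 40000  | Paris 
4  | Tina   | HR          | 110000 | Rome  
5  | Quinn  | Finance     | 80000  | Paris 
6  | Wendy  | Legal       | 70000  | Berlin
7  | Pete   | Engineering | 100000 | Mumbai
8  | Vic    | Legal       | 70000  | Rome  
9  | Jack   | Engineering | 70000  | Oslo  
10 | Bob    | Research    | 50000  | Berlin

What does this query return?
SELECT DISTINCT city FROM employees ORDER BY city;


All 'city' values (row order): Cairo, Oslo, Paris, Rome, Paris, Berlin, Mumbai, Rome, Oslo, Berlin
Removing duplicates leaves 6 unique value(s).

6 values:
Berlin
Cairo
Mumbai
Oslo
Paris
Rome


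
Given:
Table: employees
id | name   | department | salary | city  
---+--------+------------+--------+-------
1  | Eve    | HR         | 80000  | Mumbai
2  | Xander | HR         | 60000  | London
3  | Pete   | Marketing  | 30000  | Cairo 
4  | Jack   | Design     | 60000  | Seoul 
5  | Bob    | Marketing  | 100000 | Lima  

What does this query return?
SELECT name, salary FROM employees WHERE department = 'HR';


Filtering: department = 'HR'
Matching rows: 2

2 rows:
Eve, 80000
Xander, 60000


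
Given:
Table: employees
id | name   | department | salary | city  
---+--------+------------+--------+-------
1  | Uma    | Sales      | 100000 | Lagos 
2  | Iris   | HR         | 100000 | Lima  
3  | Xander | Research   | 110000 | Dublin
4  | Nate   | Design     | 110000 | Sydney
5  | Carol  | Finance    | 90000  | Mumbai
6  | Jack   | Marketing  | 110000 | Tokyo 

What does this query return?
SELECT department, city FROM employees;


Projecting columns: department, city

6 rows:
Sales, Lagos
HR, Lima
Research, Dublin
Design, Sydney
Finance, Mumbai
Marketing, Tokyo


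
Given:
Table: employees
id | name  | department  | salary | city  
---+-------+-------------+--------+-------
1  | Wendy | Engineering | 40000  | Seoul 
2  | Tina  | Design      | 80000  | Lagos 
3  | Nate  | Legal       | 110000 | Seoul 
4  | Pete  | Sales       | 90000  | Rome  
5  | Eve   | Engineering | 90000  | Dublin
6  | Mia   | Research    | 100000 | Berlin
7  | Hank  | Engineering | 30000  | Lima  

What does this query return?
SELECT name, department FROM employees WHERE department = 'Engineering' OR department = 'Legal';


Filtering: department = 'Engineering' OR 'Legal'
Matching: 4 rows

4 rows:
Wendy, Engineering
Nate, Legal
Eve, Engineering
Hank, Engineering


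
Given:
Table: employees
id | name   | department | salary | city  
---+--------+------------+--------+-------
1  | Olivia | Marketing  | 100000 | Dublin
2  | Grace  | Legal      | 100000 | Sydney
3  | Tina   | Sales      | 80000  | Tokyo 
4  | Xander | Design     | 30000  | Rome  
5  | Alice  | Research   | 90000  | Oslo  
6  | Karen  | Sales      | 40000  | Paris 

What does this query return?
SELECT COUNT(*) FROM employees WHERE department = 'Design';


Counting rows where department = 'Design'
  Xander -> MATCH


1


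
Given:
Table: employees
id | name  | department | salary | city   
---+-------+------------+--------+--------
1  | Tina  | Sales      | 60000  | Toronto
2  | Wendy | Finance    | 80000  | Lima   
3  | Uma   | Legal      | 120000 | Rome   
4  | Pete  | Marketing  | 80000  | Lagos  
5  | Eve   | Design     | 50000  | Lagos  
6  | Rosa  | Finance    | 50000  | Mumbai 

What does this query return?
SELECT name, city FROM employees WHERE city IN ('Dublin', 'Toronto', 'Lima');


Filtering: city IN ('Dublin', 'Toronto', 'Lima')
Matching: 2 rows

2 rows:
Tina, Toronto
Wendy, Lima


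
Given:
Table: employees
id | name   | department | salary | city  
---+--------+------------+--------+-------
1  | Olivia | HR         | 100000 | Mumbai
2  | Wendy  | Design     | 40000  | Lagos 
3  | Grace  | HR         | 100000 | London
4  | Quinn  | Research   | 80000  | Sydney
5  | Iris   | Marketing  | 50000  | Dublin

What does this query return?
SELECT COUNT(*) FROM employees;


COUNT(*) counts all rows

5


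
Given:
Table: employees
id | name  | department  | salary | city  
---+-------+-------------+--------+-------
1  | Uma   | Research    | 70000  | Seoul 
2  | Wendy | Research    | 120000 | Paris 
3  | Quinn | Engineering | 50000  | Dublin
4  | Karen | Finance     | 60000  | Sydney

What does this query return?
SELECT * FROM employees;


SELECT * returns all 4 rows with all columns

4 rows:
1, Uma, Research, 70000, Seoul
2, Wendy, Research, 120000, Paris
3, Quinn, Engineering, 50000, Dublin
4, Karen, Finance, 60000, Sydney


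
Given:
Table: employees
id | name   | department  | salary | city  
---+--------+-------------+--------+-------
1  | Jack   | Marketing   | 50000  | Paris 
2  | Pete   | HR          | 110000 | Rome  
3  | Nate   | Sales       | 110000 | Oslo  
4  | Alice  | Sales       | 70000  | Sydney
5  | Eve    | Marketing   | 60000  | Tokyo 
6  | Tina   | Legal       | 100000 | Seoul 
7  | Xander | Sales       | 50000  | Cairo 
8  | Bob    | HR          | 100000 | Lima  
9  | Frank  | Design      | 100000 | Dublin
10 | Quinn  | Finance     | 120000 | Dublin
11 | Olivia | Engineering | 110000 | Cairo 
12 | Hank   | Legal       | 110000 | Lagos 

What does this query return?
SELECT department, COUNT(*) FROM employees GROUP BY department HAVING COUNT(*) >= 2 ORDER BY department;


Groups with count >= 2:
  HR: 2 -> PASS
  Legal: 2 -> PASS
  Marketing: 2 -> PASS
  Sales: 3 -> PASS
  Design: 1 -> filtered out
  Engineering: 1 -> filtered out
  Finance: 1 -> filtered out


4 groups:
HR, 2
Legal, 2
Marketing, 2
Sales, 3


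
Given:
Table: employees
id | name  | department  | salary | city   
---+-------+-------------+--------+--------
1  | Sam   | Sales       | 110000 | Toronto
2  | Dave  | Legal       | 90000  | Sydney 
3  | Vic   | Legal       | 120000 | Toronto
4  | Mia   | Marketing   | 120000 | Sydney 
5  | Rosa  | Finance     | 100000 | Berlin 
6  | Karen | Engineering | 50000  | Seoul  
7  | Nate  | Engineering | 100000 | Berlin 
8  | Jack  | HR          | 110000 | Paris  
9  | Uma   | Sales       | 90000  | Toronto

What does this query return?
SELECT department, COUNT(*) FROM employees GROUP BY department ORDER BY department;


Assigning each row to its department group:
  Sam -> Sales
  Dave -> Legal
  Vic -> Legal
  Mia -> Marketing
  Rosa -> Finance
  Karen -> Engineering
  Nate -> Engineering
  Jack -> HR
  Uma -> Sales


6 groups:
Engineering, 2
Finance, 1
HR, 1
Legal, 2
Marketing, 1
Sales, 2


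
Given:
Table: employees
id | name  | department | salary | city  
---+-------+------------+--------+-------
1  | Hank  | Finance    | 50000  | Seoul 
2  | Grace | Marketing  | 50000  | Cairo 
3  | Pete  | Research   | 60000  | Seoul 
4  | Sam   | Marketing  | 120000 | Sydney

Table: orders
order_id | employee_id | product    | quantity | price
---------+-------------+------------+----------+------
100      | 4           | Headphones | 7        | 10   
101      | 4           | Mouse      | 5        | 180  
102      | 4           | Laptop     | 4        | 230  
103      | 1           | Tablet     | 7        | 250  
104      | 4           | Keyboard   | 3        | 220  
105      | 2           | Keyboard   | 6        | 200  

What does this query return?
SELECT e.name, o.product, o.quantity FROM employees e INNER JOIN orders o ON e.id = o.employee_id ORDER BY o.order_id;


Joining employees.id = orders.employee_id:
  employee Sam (id=4) -> order Headphones
  employee Sam (id=4) -> order Mouse
  employee Sam (id=4) -> order Laptop
  employee Hank (id=1) -> order Tablet
  employee Sam (id=4) -> order Keyboard
  employee Grace (id=2) -> order Keyboard


6 rows:
Sam, Headphones, 7
Sam, Mouse, 5
Sam, Laptop, 4
Hank, Tablet, 7
Sam, Keyboard, 3
Grace, Keyboard, 6


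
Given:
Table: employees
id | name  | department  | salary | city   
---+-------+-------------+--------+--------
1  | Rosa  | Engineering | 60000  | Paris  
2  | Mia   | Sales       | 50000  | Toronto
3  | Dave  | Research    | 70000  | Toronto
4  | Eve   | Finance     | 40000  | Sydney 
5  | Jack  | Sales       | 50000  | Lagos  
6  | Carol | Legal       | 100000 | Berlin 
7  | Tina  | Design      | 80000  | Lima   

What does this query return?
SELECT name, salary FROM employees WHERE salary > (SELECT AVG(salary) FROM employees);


Subquery: AVG(salary) = 64285.71
Filtering: salary > 64285.71
  Dave (70000) -> MATCH
  Carol (100000) -> MATCH
  Tina (80000) -> MATCH


3 rows:
Dave, 70000
Carol, 100000
Tina, 80000


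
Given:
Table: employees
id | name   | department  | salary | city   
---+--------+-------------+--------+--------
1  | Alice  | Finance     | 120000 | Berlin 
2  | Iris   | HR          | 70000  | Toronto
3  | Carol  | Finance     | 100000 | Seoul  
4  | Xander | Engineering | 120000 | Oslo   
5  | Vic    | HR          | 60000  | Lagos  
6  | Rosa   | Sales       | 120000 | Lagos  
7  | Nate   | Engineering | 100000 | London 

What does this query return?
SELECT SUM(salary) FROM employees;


SUM(salary) = 120000 + 70000 + 100000 + 120000 + 60000 + 120000 + 100000 = 690000

690000


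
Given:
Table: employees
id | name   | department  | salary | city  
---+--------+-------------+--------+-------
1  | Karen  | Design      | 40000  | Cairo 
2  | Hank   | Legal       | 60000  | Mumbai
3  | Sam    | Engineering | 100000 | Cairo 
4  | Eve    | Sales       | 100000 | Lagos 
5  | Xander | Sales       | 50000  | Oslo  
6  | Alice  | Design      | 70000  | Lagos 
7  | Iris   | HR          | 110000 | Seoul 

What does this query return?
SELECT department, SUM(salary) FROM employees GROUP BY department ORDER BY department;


Summing salary within each department:
  Design: 40000 + 70000 = 110000
  Engineering: 100000 = 100000
  HR: 110000 = 110000
  Legal: 60000 = 60000
  Sales: 100000 + 50000 = 150000


5 groups:
Design, 110000
Engineering, 100000
HR, 110000
Legal, 60000
Sales, 150000


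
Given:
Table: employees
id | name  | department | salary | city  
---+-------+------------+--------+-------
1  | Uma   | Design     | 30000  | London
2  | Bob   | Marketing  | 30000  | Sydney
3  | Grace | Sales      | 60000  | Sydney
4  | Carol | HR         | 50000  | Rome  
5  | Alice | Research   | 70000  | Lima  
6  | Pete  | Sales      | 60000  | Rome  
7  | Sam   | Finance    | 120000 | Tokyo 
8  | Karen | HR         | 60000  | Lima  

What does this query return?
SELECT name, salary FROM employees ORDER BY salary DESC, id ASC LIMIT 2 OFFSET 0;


Sort by salary DESC (id ASC tiebreak), then skip 0 and take 2
Rows 1 through 2

2 rows:
Sam, 120000
Alice, 70000


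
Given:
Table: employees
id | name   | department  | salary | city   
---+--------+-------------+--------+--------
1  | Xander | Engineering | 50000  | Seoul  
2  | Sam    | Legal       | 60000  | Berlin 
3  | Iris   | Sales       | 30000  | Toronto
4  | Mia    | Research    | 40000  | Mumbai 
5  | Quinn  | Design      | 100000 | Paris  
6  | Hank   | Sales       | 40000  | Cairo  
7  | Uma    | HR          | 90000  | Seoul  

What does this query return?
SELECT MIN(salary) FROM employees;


Salaries: 50000, 60000, 30000, 40000, 100000, 40000, 90000
MIN = 30000

30000


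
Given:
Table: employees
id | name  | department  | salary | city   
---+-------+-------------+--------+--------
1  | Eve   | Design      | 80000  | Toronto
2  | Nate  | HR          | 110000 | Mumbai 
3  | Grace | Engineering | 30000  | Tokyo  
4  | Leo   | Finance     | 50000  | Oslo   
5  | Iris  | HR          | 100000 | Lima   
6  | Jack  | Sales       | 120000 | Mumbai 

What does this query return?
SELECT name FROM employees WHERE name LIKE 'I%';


LIKE 'I%' matches names starting with 'I'
Matching: 1

1 rows:
Iris


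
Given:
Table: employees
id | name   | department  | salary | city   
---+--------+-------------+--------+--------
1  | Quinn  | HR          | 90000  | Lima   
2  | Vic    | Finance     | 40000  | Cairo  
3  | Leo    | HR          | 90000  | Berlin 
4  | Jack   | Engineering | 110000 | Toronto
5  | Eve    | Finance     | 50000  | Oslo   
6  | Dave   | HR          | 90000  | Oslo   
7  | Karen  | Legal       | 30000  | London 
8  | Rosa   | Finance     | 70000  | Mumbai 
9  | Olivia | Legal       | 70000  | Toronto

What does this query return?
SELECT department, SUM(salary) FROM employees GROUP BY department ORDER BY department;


Summing salary within each department:
  Engineering: 110000 = 110000
  Finance: 40000 + 50000 + 70000 = 160000
  HR: 90000 + 90000 + 90000 = 270000
  Legal: 30000 + 70000 = 100000


4 groups:
Engineering, 110000
Finance, 160000
HR, 270000
Legal, 100000


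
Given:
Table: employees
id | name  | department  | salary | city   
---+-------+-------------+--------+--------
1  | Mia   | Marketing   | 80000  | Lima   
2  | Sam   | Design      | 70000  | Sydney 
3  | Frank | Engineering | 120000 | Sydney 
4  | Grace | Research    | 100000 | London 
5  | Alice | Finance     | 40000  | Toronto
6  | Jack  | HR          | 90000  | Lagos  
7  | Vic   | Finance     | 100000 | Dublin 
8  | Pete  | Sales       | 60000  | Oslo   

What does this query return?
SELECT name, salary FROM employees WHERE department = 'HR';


Filtering: department = 'HR'
Matching rows: 1

1 rows:
Jack, 90000


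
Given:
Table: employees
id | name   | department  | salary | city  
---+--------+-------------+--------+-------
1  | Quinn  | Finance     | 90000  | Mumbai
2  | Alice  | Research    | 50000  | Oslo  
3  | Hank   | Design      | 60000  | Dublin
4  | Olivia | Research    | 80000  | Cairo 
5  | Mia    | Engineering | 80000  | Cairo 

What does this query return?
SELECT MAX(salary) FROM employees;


Salaries: 90000, 50000, 60000, 80000, 80000
MAX = 90000

90000


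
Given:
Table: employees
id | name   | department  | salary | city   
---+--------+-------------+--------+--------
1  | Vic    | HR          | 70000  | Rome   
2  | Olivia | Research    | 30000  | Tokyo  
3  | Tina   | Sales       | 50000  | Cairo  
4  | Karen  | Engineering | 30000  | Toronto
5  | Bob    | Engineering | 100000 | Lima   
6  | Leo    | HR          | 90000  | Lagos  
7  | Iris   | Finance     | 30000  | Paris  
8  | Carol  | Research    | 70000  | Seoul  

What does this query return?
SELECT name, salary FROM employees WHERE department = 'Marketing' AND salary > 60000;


Filtering: department = 'Marketing' AND salary > 60000
Matching: 0 rows

Empty result set (0 rows)


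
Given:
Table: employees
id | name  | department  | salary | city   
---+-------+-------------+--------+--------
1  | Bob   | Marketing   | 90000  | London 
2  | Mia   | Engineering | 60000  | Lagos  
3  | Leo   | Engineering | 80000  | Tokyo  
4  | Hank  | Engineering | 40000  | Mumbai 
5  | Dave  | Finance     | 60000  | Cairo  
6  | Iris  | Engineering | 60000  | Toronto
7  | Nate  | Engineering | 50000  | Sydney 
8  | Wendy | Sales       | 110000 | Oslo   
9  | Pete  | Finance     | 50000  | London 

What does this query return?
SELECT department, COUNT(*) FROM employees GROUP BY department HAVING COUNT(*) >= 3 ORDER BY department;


Groups with count >= 3:
  Engineering: 5 -> PASS
  Finance: 2 -> filtered out
  Marketing: 1 -> filtered out
  Sales: 1 -> filtered out


1 groups:
Engineering, 5


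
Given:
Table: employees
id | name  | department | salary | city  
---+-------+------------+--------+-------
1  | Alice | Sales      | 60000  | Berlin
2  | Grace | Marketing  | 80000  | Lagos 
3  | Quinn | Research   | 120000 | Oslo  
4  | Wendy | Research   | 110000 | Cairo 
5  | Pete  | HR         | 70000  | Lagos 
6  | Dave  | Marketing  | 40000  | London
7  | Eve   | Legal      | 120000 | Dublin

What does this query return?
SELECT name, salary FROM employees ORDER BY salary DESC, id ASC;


Sorting by salary DESC, then id ASC for ties

7 rows:
Quinn, 120000
Eve, 120000
Wendy, 110000
Grace, 80000
Pete, 70000
Alice, 60000
Dave, 40000


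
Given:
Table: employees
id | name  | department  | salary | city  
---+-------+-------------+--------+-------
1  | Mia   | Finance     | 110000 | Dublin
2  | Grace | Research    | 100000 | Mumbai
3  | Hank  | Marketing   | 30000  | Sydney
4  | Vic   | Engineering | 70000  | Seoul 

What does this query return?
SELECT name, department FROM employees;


Projecting columns: name, department

4 rows:
Mia, Finance
Grace, Research
Hank, Marketing
Vic, Engineering


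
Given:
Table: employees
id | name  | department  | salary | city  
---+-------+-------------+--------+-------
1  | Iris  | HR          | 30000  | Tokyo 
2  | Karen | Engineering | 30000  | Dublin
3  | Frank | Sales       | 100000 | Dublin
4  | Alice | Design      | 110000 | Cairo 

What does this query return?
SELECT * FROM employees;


SELECT * returns all 4 rows with all columns

4 rows:
1, Iris, HR, 30000, Tokyo
2, Karen, Engineering, 30000, Dublin
3, Frank, Sales, 100000, Dublin
4, Alice, Design, 110000, Cairo


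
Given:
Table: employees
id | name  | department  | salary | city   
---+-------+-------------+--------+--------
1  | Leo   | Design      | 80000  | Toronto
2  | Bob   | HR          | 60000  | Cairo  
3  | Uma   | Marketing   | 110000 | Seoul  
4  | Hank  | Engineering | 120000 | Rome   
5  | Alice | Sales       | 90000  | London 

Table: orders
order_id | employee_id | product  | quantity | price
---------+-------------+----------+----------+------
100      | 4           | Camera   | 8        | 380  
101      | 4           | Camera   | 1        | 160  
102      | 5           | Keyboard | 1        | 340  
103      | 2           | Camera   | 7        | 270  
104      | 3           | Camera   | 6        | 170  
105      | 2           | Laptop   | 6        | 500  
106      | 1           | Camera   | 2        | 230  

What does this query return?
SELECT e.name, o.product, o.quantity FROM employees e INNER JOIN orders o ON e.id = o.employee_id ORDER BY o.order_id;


Joining employees.id = orders.employee_id:
  employee Hank (id=4) -> order Camera
  employee Hank (id=4) -> order Camera
  employee Alice (id=5) -> order Keyboard
  employee Bob (id=2) -> order Camera
  employee Uma (id=3) -> order Camera
  employee Bob (id=2) -> order Laptop
  employee Leo (id=1) -> order Camera


7 rows:
Hank, Camera, 8
Hank, Camera, 1
Alice, Keyboard, 1
Bob, Camera, 7
Uma, Camera, 6
Bob, Laptop, 6
Leo, Camera, 2


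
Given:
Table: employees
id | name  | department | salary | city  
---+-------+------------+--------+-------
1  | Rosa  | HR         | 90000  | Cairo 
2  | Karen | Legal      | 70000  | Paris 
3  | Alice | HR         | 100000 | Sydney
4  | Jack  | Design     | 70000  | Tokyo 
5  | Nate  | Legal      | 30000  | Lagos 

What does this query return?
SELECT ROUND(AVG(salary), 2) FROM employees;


SUM(salary) = 360000
COUNT = 5
ROUND(AVG, 2) = ROUND(360000 / 5, 2) = 72000.0

72000.0


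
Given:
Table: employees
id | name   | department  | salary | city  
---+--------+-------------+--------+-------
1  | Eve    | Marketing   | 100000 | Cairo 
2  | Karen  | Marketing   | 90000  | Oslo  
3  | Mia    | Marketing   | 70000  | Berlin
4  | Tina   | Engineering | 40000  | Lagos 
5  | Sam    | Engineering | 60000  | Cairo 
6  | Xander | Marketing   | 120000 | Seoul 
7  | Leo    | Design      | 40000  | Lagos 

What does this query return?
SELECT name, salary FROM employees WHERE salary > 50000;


Filtering: salary > 50000
Matching: 5 rows

5 rows:
Eve, 100000
Karen, 90000
Mia, 70000
Sam, 60000
Xander, 120000


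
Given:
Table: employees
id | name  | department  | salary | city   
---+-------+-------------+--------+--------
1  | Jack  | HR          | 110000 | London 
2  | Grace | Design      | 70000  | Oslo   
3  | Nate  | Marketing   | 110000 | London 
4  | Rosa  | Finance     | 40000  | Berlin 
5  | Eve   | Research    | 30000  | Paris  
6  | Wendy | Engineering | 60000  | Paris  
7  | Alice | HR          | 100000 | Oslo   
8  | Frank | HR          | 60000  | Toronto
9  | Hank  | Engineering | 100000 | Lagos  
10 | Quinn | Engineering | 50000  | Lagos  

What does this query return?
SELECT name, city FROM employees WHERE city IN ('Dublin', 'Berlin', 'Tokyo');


Filtering: city IN ('Dublin', 'Berlin', 'Tokyo')
Matching: 1 rows

1 rows:
Rosa, Berlin


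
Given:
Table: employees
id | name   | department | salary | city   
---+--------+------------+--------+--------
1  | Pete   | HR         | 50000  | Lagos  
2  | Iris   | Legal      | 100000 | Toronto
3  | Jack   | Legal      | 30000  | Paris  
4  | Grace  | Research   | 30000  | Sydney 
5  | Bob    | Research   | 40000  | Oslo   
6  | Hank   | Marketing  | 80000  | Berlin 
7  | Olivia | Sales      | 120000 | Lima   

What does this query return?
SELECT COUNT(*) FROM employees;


COUNT(*) counts all rows

7


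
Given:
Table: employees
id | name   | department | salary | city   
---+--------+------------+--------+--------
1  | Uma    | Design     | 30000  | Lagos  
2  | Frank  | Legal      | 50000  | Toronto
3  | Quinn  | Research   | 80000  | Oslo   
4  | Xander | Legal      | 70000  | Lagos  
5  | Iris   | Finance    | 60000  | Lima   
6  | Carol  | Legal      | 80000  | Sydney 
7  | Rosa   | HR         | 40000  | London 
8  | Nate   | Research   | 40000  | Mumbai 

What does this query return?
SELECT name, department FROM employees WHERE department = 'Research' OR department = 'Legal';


Filtering: department = 'Research' OR 'Legal'
Matching: 5 rows

5 rows:
Frank, Legal
Quinn, Research
Xander, Legal
Carol, Legal
Nate, Research


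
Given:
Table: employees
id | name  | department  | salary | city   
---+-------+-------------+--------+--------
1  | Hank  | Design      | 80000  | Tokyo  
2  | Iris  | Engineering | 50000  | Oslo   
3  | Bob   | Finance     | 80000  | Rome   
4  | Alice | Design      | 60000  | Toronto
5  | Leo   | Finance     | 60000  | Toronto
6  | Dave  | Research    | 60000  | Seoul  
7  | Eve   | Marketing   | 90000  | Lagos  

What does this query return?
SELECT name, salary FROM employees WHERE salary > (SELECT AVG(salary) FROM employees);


Subquery: AVG(salary) = 68571.43
Filtering: salary > 68571.43
  Hank (80000) -> MATCH
  Bob (80000) -> MATCH
  Eve (90000) -> MATCH


3 rows:
Hank, 80000
Bob, 80000
Eve, 90000


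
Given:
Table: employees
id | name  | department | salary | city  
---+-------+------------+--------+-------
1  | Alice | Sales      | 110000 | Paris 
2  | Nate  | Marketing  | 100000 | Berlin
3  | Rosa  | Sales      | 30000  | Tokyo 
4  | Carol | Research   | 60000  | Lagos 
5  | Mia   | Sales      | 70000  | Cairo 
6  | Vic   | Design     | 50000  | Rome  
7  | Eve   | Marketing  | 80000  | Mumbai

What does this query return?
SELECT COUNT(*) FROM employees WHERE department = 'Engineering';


Counting rows where department = 'Engineering'


0


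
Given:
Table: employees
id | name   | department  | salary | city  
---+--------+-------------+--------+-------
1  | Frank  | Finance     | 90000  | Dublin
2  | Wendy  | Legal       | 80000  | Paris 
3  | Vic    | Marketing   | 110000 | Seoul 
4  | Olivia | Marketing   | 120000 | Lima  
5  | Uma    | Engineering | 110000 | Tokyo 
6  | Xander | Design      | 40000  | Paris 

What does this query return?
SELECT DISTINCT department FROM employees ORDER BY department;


All 'department' values (row order): Finance, Legal, Marketing, Marketing, Engineering, Design
Removing duplicates leaves 5 unique value(s).

5 values:
Design
Engineering
Finance
Legal
Marketing


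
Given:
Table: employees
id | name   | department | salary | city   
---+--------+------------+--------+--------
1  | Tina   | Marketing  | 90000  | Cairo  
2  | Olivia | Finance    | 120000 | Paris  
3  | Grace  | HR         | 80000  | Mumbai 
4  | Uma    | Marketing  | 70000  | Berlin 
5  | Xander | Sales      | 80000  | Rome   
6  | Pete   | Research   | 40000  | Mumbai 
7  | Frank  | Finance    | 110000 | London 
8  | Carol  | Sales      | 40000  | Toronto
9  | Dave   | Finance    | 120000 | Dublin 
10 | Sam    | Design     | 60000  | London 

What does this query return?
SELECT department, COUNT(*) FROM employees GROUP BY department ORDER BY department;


Assigning each row to its department group:
  Tina -> Marketing
  Olivia -> Finance
  Grace -> HR
  Uma -> Marketing
  Xander -> Sales
  Pete -> Research
  Frank -> Finance
  Carol -> Sales
  Dave -> Finance
  Sam -> Design


6 groups:
Design, 1
Finance, 3
HR, 1
Marketing, 2
Research, 1
Sales, 2


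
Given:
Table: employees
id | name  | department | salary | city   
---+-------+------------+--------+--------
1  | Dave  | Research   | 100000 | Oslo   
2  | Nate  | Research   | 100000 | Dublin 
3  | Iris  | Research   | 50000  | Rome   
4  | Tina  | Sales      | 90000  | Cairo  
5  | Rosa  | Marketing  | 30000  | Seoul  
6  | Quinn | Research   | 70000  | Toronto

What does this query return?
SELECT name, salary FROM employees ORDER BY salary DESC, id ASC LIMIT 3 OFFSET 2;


Sort by salary DESC (id ASC tiebreak), then skip 2 and take 3
Rows 3 through 5

3 rows:
Tina, 90000
Quinn, 70000
Iris, 50000


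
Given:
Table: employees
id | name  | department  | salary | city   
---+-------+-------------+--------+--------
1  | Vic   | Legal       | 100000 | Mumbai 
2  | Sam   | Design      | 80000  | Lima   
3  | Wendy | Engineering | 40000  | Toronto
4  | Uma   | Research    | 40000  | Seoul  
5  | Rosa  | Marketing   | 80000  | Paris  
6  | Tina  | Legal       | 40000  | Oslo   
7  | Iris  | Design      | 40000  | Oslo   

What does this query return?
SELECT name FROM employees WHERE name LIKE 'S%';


LIKE 'S%' matches names starting with 'S'
Matching: 1

1 rows:
Sam


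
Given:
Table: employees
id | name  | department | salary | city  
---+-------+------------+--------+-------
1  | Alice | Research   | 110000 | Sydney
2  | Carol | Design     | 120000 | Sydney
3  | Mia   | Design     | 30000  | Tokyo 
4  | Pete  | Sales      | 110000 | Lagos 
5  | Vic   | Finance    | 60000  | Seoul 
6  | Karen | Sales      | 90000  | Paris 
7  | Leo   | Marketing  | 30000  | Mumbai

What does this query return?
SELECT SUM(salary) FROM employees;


SUM(salary) = 110000 + 120000 + 30000 + 110000 + 60000 + 90000 + 30000 = 550000

550000


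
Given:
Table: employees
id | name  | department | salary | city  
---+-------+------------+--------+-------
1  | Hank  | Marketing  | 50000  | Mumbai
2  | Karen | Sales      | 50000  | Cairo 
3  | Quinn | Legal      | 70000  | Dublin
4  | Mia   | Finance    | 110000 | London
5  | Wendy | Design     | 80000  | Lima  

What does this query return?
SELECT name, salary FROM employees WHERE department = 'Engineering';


Filtering: department = 'Engineering'
Matching rows: 0

Empty result set (0 rows)


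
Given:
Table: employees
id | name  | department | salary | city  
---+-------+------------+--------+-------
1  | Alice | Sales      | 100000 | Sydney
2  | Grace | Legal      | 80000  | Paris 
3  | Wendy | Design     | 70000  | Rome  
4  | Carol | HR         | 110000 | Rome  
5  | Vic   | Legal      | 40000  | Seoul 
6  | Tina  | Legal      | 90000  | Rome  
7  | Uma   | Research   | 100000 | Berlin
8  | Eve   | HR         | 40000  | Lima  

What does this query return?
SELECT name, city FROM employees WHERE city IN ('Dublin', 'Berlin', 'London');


Filtering: city IN ('Dublin', 'Berlin', 'London')
Matching: 1 rows

1 rows:
Uma, Berlin


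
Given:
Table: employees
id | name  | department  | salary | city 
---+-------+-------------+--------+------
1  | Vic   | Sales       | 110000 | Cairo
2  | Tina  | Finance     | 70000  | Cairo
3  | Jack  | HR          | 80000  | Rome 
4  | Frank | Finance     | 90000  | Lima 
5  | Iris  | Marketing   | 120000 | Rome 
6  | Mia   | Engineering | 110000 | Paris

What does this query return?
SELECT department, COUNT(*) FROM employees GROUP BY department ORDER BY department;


Assigning each row to its department group:
  Vic -> Sales
  Tina -> Finance
  Jack -> HR
  Frank -> Finance
  Iris -> Marketing
  Mia -> Engineering


5 groups:
Engineering, 1
Finance, 2
HR, 1
Marketing, 1
Sales, 1


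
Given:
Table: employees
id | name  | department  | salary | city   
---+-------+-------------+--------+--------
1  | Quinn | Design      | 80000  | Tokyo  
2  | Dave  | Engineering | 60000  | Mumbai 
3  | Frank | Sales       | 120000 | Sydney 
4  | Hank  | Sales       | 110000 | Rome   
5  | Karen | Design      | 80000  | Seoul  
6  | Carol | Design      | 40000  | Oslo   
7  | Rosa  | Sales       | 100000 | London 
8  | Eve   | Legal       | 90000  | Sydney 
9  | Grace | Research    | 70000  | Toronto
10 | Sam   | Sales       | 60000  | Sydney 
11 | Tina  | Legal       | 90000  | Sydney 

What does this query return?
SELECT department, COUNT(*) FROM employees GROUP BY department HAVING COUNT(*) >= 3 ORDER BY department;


Groups with count >= 3:
  Design: 3 -> PASS
  Sales: 4 -> PASS
  Engineering: 1 -> filtered out
  Legal: 2 -> filtered out
  Research: 1 -> filtered out


2 groups:
Design, 3
Sales, 4


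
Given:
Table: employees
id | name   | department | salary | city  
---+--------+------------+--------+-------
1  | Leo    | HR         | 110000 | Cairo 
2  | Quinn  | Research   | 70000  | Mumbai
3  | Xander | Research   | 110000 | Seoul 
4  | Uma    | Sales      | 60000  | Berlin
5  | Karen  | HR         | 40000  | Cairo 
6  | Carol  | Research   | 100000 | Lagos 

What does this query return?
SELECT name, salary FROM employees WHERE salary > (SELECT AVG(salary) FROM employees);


Subquery: AVG(salary) = 81666.67
Filtering: salary > 81666.67
  Leo (110000) -> MATCH
  Xander (110000) -> MATCH
  Carol (100000) -> MATCH


3 rows:
Leo, 110000
Xander, 110000
Carol, 100000


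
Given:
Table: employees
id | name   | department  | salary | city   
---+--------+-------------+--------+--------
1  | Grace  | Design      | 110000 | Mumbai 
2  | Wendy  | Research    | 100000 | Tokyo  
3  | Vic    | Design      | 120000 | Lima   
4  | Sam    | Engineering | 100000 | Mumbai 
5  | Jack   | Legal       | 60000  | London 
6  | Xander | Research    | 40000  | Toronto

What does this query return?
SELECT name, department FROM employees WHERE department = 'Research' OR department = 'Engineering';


Filtering: department = 'Research' OR 'Engineering'
Matching: 3 rows

3 rows:
Wendy, Research
Sam, Engineering
Xander, Research


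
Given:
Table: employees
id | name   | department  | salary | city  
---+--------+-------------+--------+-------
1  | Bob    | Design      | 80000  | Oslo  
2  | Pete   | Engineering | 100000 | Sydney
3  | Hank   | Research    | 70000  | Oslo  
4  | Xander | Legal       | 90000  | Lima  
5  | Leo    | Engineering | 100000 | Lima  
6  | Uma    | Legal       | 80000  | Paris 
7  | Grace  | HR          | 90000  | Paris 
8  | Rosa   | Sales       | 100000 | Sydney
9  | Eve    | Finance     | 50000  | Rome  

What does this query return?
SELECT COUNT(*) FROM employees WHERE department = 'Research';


Counting rows where department = 'Research'
  Hank -> MATCH


1


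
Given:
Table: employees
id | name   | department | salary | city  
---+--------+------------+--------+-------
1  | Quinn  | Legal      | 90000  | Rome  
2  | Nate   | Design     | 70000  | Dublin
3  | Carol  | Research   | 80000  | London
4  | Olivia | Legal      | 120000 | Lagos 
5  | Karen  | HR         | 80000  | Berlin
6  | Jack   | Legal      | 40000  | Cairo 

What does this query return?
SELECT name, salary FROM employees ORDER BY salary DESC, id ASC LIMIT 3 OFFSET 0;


Sort by salary DESC (id ASC tiebreak), then skip 0 and take 3
Rows 1 through 3

3 rows:
Olivia, 120000
Quinn, 90000
Carol, 80000


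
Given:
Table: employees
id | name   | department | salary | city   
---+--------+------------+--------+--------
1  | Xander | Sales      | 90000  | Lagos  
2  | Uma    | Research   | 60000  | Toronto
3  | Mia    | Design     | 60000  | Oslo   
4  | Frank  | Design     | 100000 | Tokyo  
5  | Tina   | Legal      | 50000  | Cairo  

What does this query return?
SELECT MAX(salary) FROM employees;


Salaries: 90000, 60000, 60000, 100000, 50000
MAX = 100000

100000


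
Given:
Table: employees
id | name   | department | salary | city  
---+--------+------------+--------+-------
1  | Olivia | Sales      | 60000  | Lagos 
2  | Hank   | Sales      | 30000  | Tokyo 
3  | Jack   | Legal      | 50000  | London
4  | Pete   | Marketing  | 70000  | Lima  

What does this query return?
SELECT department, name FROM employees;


Projecting columns: department, name

4 rows:
Sales, Olivia
Sales, Hank
Legal, Jack
Marketing, Pete


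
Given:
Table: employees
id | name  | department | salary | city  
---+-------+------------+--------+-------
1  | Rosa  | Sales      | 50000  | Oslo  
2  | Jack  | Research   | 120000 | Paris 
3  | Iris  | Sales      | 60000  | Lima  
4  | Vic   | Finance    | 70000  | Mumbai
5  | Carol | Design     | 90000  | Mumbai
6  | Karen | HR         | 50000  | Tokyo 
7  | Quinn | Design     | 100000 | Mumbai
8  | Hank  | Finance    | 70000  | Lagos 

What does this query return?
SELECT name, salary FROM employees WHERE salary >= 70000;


Filtering: salary >= 70000
Matching: 5 rows

5 rows:
Jack, 120000
Vic, 70000
Carol, 90000
Quinn, 100000
Hank, 70000


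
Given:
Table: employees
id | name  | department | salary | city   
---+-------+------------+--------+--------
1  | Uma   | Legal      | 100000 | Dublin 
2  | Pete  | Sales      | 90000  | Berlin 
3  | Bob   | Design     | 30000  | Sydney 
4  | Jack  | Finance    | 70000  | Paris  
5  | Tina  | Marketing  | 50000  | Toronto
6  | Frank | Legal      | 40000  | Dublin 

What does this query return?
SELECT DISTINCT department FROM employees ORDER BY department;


All 'department' values (row order): Legal, Sales, Design, Finance, Marketing, Legal
Removing duplicates leaves 5 unique value(s).

5 values:
Design
Finance
Legal
Marketing
Sales


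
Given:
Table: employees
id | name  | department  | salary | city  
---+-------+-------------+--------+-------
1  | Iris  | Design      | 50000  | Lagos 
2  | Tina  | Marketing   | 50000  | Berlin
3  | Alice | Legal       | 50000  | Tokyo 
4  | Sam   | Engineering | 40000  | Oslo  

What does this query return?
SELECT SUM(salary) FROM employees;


SUM(salary) = 50000 + 50000 + 50000 + 40000 = 190000

190000


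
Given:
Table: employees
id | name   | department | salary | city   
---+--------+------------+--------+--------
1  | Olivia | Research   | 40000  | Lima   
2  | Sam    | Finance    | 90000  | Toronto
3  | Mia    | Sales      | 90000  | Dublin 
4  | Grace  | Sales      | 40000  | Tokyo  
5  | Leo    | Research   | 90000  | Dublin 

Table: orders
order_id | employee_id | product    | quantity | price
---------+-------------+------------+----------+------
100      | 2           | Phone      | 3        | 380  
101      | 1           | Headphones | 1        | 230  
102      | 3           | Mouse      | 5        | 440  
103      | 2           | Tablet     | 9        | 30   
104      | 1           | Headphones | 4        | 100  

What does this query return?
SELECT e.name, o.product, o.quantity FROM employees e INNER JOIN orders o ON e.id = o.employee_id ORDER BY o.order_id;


Joining employees.id = orders.employee_id:
  employee Sam (id=2) -> order Phone
  employee Olivia (id=1) -> order Headphones
  employee Mia (id=3) -> order Mouse
  employee Sam (id=2) -> order Tablet
  employee Olivia (id=1) -> order Headphones


5 rows:
Sam, Phone, 3
Olivia, Headphones, 1
Mia, Mouse, 5
Sam, Tablet, 9
Olivia, Headphones, 4
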